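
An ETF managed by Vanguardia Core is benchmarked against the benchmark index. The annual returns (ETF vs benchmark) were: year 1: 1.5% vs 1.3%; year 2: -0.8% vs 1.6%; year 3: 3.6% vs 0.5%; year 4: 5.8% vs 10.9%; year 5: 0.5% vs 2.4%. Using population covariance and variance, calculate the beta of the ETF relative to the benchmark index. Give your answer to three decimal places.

r̄p = 2.1200%,  r̄m = 3.3400%
Cov = Σ(rp − r̄p)(rm − r̄m) / 5 = 6.2972
Var(rm) = Σ(rm − r̄m)² / 5 = 14.6584
β = Cov / Var = 6.2972 / 14.6584 = 0.4296

0.430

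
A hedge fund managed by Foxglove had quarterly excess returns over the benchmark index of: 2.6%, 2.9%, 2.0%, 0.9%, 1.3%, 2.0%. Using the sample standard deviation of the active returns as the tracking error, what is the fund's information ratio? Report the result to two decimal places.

r̄ = (2.6 + 2.9 + 2 + 0.9 + 1.3 + 2) / 6 = 11.70 / 6 = 1.9500%
Σ(r − r̄)² = 2.8550; sample σ = √(2.8550/5) = 0.7556%
IR = r̄ / tracking error = 1.9500 / 0.7556 = 2.5807

2.58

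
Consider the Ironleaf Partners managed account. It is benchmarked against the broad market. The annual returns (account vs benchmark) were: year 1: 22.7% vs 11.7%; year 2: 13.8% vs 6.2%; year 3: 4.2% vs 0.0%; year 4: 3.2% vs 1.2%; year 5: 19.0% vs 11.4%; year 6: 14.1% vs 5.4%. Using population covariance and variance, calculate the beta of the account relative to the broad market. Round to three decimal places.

1.544

r̄p = 12.8333%,  r̄m = 5.9833%
Cov = Σ(rp − r̄p)(rm − r̄m) / 6 = 31.1689
Var(rm) = Σ(rm − r̄m)² / 6 = 20.1814
β = Cov / Var = 31.1689 / 20.1814 = 1.5444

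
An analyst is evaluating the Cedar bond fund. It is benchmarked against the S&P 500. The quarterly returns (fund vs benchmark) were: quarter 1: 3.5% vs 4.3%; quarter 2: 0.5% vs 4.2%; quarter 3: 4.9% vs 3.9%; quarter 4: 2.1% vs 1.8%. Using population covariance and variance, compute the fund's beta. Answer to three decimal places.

0.237

r̄p = 2.7500%,  r̄m = 3.5500%
Cov = Σ(rp − r̄p)(rm − r̄m) / 4 = 0.2475
Var(rm) = Σ(rm − r̄m)² / 4 = 1.0425
β = Cov / Var = 0.2475 / 1.0425 = 0.2374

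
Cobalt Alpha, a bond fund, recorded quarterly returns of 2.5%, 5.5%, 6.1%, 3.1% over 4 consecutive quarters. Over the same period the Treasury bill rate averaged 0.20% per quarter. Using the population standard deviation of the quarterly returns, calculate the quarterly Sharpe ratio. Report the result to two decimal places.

r̄ = (2.5 + 5.5 + 6.1 + 3.1) / 4 = 4.3000%
Σ(r − r̄)² = 9.3600; population σ = √(9.3600/4) = 1.5297%
Sharpe = (r̄ − rf) / σ = (4.3000 − 0.2) / 1.5297 = 4.1000 / 1.5297 = 2.6803

2.68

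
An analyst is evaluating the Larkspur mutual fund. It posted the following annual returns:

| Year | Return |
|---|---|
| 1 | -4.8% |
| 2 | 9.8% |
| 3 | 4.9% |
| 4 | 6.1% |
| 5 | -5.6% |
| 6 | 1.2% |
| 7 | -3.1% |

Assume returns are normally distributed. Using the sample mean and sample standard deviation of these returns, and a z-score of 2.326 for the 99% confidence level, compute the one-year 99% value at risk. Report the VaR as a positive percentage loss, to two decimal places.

12.62

Mean return r̄ = 8.50 / 7 = 1.2143%
Sample std dev = √[212.3886 / 6] = 5.9496%
VaR = −(r̄ − z·σ) = −(1.2143 − 2.326 × 5.9496) = −(-12.6245) = 12.6245%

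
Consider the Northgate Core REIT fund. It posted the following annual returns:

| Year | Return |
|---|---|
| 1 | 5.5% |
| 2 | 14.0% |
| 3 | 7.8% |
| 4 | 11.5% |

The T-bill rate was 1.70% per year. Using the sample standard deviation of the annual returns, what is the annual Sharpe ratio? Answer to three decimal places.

2.114

μ = (5.5 + 14 + 7.8 + 11.5) / 4 = 9.7000%
Sample σ = √[Σ(r − μ)² / 3] = √[42.9800 / 3] = √14.3267 = 3.7851%
Sharpe = (μ − rf) / σ = (9.7000 − 1.7) / 3.7851 = 8.0000 / 3.7851 = 2.1136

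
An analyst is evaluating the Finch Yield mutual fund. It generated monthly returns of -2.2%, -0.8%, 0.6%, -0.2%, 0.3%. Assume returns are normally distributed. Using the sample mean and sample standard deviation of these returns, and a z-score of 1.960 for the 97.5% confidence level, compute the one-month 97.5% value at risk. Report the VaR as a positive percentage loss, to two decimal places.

r̄ = (-2.2 − 0.8 + 0.6 − 0.2 + 0.3) / 5 = -2.30 / 5 = -0.4600%
Sample σ = √[Σ(r − r̄)² / 4] = √[4.9120 / 4] = √1.2280 = 1.1082%
VaR = −(r̄ − z·σ) = −(-0.4600 − 1.960 × 1.1082) = −(-2.6321) = 2.6321%

2.63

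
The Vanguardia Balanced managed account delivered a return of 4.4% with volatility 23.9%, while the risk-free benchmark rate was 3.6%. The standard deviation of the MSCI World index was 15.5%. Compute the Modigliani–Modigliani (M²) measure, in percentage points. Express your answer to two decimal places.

4.12

Sharpe = (Rp − Rf) / σp = (4.4% − 3.6%) / 23.9% = 0.0335
M² = Rf + Sharpe × σm = 3.6% + 0.0335 × 15.5% = 4.1193%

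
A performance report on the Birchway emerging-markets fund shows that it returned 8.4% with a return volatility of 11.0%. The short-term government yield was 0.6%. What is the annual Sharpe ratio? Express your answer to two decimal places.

0.71

Sharpe = (Rp − Rf) / σp = (8.4% − 0.6%) / 11.0% = 7.80% / 11.0% = 0.7091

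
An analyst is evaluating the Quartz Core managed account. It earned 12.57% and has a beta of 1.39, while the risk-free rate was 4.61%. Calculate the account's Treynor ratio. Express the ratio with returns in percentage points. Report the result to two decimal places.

5.73

Treynor = (Rp − Rf) / β = (12.57% − 4.61%) / 1.39 = 7.96 / 1.39 = 5.7266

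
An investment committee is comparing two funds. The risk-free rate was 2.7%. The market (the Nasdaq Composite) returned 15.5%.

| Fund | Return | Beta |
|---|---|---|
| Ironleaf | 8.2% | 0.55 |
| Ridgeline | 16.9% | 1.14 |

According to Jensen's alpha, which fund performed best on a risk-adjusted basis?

Ironleaf: α = 8.2% − [2.7% + 0.55 × (15.5% − 2.7%)] = -1.540
Ridgeline: α = 16.9% − [2.7% + 1.14 × (15.5% − 2.7%)] = -0.392
Highest: Ridgeline (-0.392).

Ridgeline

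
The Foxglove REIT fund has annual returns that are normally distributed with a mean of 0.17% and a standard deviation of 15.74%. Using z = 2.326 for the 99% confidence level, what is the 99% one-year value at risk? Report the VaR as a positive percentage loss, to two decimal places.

VaR (as % loss) = −(μ − z·σ) = −(0.17% − 2.326 × 15.74%) = −(-36.44124%) = 36.44124%

36.44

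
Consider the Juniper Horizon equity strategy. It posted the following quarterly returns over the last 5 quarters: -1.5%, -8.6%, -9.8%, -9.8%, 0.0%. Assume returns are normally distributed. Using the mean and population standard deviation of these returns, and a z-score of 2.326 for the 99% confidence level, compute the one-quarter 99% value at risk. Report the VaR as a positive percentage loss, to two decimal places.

15.91

Mean return μ = -29.70 / 5 = -5.9400%
Σ(r − μ)² = (-1.5 − (-5.9400))² + (-8.6 − (-5.9400))² + (-9.8 − (-5.9400))² + … = 91.8720
σ = √[91.8720 / 5] = 4.2865%
VaR = −(μ − z·σ) = −(-5.9400 − 2.326 × 4.2865) = −(-15.9104) = 15.9104%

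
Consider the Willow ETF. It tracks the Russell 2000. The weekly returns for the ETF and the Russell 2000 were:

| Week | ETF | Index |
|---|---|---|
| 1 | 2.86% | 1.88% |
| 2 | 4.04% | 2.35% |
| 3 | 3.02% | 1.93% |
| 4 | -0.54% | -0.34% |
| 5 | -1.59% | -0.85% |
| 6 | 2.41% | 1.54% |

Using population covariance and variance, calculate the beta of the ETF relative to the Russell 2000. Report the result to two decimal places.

r̄p = 1.7000%,  r̄m = 1.0850%
Cov = Σ(rp − r̄p)(rm − r̄m) / 6 = 2.4798
Var(rm) = Σ(rm − r̄m)² / 6 = 1.4880
β = Cov / Var = 2.4798 / 1.4880 = 1.6665

1.67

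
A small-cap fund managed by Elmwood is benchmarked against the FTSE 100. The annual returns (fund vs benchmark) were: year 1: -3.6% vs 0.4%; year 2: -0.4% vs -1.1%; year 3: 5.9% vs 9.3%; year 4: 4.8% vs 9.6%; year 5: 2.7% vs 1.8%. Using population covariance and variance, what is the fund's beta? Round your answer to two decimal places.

0.65

r̄p = 1.8800%,  r̄m = 4.0000%
Cov = Σ(rp − r̄p)(rm − r̄m) / 5 = 13.4420
Var(rm) = Σ(rm − r̄m)² / 5 = 20.6520
β = Cov / Var = 13.4420 / 20.6520 = 0.6509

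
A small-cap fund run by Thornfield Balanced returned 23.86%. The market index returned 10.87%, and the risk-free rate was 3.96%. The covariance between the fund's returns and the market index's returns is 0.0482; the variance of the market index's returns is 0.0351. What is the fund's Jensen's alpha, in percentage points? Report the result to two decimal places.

10.41

β = Cov / Var = 0.0482 / 0.0351 = 1.3732
E[R] = Rf + β(Rm − Rf) = 3.96% + 1.3732 × (10.87% − 3.96%) = 13.4488%
α = Rp − E[R] = 23.86% − 13.4488% = 10.4112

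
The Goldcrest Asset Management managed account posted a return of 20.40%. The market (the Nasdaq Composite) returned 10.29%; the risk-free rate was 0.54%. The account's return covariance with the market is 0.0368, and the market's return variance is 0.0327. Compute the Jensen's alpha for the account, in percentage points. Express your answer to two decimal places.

β = Cov / Var = 0.0368 / 0.0327 = 1.1254
E[R] = Rf + β(Rm − Rf) = 0.54% + 1.1254 × (10.29% − 0.54%) = 11.5127%
α = Rp − E[R] = 20.40% − 11.5127% = 8.8873

8.89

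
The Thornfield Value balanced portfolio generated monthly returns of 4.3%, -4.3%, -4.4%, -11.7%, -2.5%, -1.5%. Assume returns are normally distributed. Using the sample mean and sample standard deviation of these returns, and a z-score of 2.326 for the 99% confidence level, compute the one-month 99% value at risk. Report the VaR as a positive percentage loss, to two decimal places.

Mean return μ = -20.10 / 6 = -3.3500%
Sample σ = √[Σ(r − μ)² / 5] = √[134.3950 / 5] = √26.8790 = 5.1845%
VaR = −(μ − z·σ) = −(-3.3500 − 2.326 × 5.1845) = −(-15.4091) = 15.4091%

15.41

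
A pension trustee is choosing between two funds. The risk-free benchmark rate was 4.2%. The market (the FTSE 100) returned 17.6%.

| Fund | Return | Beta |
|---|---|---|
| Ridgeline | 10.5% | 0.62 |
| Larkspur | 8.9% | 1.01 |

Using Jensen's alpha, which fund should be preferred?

Ridgeline

Ridgeline: α = 10.5% − [4.2% + 0.62 × (17.6% − 4.2%)] = -2.008
Larkspur: α = 8.9% − [4.2% + 1.01 × (17.6% − 4.2%)] = -8.834
Highest: Ridgeline (-2.008).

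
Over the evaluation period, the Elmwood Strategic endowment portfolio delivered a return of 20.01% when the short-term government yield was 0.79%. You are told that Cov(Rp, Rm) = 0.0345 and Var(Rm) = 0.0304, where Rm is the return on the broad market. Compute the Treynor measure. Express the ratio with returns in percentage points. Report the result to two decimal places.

β = Cov / Var = 0.0345 / 0.0304 = 1.1349
Treynor = (Rp − Rf) / β = (20.01% − 0.79%) / 1.1349 = 19.22 / 1.1349 = 16.9354

16.94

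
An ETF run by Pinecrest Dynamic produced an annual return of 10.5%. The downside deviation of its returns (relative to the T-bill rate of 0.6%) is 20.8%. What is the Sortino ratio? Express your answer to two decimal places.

Sortino = (Rp − Rf) / σd = (10.5% − 0.6%) / 20.8% = 9.90% / 20.8% = 0.4760

0.48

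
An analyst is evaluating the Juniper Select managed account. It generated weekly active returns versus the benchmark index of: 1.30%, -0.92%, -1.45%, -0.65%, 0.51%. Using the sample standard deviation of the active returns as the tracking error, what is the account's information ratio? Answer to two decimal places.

r̄ = (1.3 − 0.92 − 1.45 − 0.65 + 0.51) / 5 = -0.2420%
Σ(r − r̄)² = (1.3 − (-0.2420))² + (-0.92 − (-0.2420))² + … = 5.0287
sample σ = √(5.0287 / 4) = √1.2572 = 1.1212%
IR = r̄ / tracking error = -0.2420 / 1.1212 = -0.2158

-0.22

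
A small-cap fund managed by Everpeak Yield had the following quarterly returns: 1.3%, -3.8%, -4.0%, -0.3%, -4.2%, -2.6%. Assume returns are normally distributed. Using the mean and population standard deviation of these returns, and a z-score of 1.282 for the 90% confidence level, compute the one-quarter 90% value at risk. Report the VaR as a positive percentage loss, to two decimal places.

4.92

μ = (1.3 − 3.8 − 4 − 0.3 − 4.2 − 2.6) / 6 = -2.2667%
Σ(r − μ)² = 25.7933; population σ = √(25.7933/6) = 2.0734%
VaR = −(μ − z·σ) = −(-2.2667 − 1.282 × 2.0734) = −(-4.9248) = 4.9248%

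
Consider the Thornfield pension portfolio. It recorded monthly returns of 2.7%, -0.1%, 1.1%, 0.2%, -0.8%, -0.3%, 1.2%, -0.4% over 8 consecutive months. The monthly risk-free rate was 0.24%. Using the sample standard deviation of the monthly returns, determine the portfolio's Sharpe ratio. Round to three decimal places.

μ = (2.7 − 0.1 + 1.1 + 0.2 − 0.8 − 0.3 + 1.2 − 0.4) / 8 = 3.60 / 8 = 0.4500%
Σ(r − μ)² = (2.7 − 0.4500)² + (-0.1 − 0.4500)² + (1.1 − 0.4500)² + … = 9.2600
σ = √[9.2600 / 7] = 1.1502%
Sharpe = (μ − rf) / σ = (0.4500 − 0.24) / 1.1502 = 0.2100 / 1.1502 = 0.1826

0.183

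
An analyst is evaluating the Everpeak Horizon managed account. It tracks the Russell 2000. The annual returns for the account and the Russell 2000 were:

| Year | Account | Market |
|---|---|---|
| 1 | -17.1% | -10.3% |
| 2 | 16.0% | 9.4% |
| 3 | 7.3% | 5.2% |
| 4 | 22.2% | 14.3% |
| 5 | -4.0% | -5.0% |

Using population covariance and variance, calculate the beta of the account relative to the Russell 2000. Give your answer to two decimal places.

r̄p = 4.8800%,  r̄m = 2.7200%
Cov = Σ(rp − r̄p)(rm − r̄m) / 5 = 127.1164
Var(rm) = Σ(rm − r̄m)² / 5 = 82.7976
β = Cov / Var = 127.1164 / 82.7976 = 1.5353

1.54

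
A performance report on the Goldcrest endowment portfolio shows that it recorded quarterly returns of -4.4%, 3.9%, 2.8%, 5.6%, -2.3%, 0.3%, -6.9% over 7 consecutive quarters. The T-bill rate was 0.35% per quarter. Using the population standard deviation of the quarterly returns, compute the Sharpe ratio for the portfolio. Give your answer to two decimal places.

-0.12

μ = (-4.4 + 3.9 + 2.8 + 5.6 − 2.3 + 0.3 − 6.9) / 7 = -0.1429%
Population σ = √[Σ(r − μ)² / 7] = √[126.6171 / 7] = √18.0882 = 4.2530%
Sharpe = (μ − rf) / σ = (-0.1429 − 0.35) / 4.2530 = -0.4929 / 4.2530 = -0.1159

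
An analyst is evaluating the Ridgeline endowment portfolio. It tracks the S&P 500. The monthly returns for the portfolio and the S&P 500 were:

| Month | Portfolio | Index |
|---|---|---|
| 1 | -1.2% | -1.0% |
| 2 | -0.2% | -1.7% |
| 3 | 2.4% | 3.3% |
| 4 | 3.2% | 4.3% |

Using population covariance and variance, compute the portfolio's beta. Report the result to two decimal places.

r̄p = 1.0500%,  r̄m = 1.2250%
Cov = Σ(rp − r̄p)(rm − r̄m) / 4 = 4.5188
Var(rm) = Σ(rm − r̄m)² / 4 = 6.8169
β = Cov / Var = 4.5188 / 6.8169 = 0.6629

0.66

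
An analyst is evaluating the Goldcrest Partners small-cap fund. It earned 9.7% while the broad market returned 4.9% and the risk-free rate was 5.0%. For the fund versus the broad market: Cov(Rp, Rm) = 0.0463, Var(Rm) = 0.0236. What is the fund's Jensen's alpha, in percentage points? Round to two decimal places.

4.90

β = Cov / Var = 0.0463 / 0.0236 = 1.9619
E[R] = Rf + β(Rm − Rf) = 5.0% + 1.9619 × (4.9% − 5.0%) = 4.8038%
α = Rp − E[R] = 9.7% − 4.8038% = 4.8962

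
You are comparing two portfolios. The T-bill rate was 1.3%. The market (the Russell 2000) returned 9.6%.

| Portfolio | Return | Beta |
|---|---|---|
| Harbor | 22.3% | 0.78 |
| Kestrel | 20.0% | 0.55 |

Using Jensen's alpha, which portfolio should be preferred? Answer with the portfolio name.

Harbor

Harbor: α = 22.3% − [1.3% + 0.78 × (9.6% − 1.3%)] = 14.526
Kestrel: α = 20.0% − [1.3% + 0.55 × (9.6% − 1.3%)] = 14.135
Highest: Harbor (14.526).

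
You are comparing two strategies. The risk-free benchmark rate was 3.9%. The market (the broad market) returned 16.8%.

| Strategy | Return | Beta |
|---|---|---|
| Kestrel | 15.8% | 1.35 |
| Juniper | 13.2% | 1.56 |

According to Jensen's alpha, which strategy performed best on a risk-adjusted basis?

Kestrel: α = 15.8% − [3.9% + 1.35 × (16.8% − 3.9%)] = -5.515
Juniper: α = 13.2% − [3.9% + 1.56 × (16.8% − 3.9%)] = -10.824
Highest: Kestrel (-5.515).

Kestrel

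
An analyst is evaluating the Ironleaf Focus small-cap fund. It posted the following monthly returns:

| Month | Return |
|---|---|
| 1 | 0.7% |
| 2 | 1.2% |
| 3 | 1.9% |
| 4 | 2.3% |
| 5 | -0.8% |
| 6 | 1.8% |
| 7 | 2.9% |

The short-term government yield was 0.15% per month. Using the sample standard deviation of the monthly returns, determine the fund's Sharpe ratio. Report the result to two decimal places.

1.05

Mean return μ = 10.00 / 7 = 1.4286%
Σ(r − μ)² = (0.7 − 1.4286)² + (1.2 − 1.4286)² + … = 8.8343
σ = √[8.8343 / 6] = 1.2134%
Sharpe = (μ − rf) / σ = (1.4286 − 0.15) / 1.2134 = 1.2786 / 1.2134 = 1.0537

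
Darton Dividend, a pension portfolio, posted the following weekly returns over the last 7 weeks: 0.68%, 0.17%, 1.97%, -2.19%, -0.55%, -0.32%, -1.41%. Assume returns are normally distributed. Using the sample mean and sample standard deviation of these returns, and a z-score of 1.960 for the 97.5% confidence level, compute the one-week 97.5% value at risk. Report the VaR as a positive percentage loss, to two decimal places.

2.91

r̄ = (0.68 + 0.17 + 1.97 − 2.19 − 0.55 − 0.32 − 1.41) / 7 = -0.2357%
Σ(r − r̄)² = (0.68 − (-0.2357))² + (0.17 − (-0.2357))² + (1.97 − (-0.2357))² + … = 11.1724
σ = √[11.1724 / 6] = 1.3646%
VaR = −(r̄ − z·σ) = −(-0.2357 − 1.960 × 1.3646) = −(-2.9103) = 2.9103%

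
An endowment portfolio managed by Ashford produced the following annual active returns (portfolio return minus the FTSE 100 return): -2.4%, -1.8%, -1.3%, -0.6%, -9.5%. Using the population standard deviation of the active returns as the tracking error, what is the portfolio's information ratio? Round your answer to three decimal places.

-0.962

Mean return μ = -15.60 / 5 = -3.1200%
Population σ = √[Σ(r − μ)² / 5] = √[52.6280 / 5] = √10.5256 = 3.2443%
IR = μ / tracking error = -3.1200 / 3.2443 = -0.9617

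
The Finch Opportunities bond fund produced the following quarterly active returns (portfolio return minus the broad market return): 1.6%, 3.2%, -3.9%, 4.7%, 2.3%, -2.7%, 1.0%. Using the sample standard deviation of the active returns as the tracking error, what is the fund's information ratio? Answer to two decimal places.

0.28

Mean return r̄ = 6.20 / 7 = 0.8857%
Sample std dev = √[58.1886 / 6] = 3.1142%
IR = r̄ / tracking error = 0.8857 / 3.1142 = 0.2844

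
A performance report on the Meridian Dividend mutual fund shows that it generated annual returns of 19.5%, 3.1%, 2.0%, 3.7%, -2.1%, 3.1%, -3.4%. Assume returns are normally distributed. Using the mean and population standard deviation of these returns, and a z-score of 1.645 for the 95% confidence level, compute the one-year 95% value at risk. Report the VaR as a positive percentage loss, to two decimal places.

μ = (19.5 + 3.1 + 2 + 3.7 − 2.1 + 3.1 − 3.4) / 7 = 25.90 / 7 = 3.7000%
Population σ = √[Σ(r − μ)² / 7] = √[337.3000 / 7] = √48.1857 = 6.9416%
VaR = −(μ − z·σ) = −(3.7000 − 1.645 × 6.9416) = −(-7.7189) = 7.7189%

7.72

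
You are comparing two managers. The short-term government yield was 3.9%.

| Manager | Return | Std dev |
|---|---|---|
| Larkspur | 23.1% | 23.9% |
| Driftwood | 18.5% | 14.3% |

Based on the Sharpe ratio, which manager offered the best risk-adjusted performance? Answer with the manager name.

Driftwood

Larkspur: Sharpe ratio = (23.1% − 3.9%) / 23.9% = 0.803
Driftwood: Sharpe ratio = (18.5% − 3.9%) / 14.3% = 1.021
Highest: Driftwood (1.021).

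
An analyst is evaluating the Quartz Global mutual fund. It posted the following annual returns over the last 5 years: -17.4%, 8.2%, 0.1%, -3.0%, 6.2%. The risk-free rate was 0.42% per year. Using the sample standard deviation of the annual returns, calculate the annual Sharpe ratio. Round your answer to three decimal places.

r̄ = (-17.4 + 8.2 + 0.1 − 3 + 6.2) / 5 = -1.1800%
Σ(r − r̄)² = (-17.4 − (-1.1800))² + (8.2 − (-1.1800))² + … = 410.4880
σ = √[410.4880 / 4] = 10.1303%
Sharpe = (r̄ − rf) / σ = (-1.1800 − 0.42) / 10.1303 = -1.6000 / 10.1303 = -0.1579

-0.158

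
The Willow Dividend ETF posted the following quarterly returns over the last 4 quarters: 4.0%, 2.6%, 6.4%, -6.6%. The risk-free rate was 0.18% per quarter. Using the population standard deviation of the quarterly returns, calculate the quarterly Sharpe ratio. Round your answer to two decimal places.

r̄ = (4 + 2.6 + 6.4 − 6.6) / 4 = 6.40 / 4 = 1.6000%
Population σ = √[Σ(r − r̄)² / 4] = √[97.0400 / 4] = √24.2600 = 4.9254%
Sharpe = (r̄ − rf) / σ = (1.6000 − 0.18) / 4.9254 = 1.4200 / 4.9254 = 0.2883

0.29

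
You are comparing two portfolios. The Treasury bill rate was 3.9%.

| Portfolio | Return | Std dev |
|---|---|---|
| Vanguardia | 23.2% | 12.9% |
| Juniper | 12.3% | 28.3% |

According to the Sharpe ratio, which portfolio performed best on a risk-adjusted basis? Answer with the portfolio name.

Vanguardia: Sharpe ratio = (23.2% − 3.9%) / 12.9% = 1.496
Juniper: Sharpe ratio = (12.3% − 3.9%) / 28.3% = 0.297
Highest: Vanguardia (1.496).

Vanguardia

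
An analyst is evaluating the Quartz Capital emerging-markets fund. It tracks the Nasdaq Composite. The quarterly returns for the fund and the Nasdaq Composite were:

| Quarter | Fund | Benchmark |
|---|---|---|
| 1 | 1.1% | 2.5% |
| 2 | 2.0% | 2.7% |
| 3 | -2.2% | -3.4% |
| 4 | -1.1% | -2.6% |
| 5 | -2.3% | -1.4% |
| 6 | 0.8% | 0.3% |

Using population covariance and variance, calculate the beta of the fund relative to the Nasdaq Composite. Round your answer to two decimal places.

0.64

r̄p = -0.2833%,  r̄m = -0.3167%
Cov = Σ(rp − r̄p)(rm − r̄m) / 6 = 3.5686
Var(rm) = Σ(rm − r̄m)² / 6 = 5.5514
β = Cov / Var = 3.5686 / 5.5514 = 0.6428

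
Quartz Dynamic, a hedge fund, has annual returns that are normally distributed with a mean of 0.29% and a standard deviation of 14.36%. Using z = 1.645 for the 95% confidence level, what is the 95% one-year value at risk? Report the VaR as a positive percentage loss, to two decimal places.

VaR (as % loss) = −(μ − z·σ) = −(0.29% − 1.645 × 14.36%) = −(-23.3322%) = 23.3322%

23.33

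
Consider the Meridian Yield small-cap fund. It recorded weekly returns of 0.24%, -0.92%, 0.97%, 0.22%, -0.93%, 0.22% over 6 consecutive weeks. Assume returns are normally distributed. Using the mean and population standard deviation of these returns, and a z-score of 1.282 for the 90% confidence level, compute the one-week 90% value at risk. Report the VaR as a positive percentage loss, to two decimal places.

Mean return μ = -0.200 / 6 = -0.0333%
Σ(r − μ)² = 2.7999; population σ = √(2.7999/6) = 0.6831%
VaR = −(μ − z·σ) = −(-0.0333 − 1.282 × 0.6831) = −(-0.9090) = 0.9090%

0.91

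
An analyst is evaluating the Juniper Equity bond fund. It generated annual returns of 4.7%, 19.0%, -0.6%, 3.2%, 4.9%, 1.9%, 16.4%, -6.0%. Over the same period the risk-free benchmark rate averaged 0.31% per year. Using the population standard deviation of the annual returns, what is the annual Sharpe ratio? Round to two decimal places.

0.66

μ = (4.7 + 19 − 0.6 + 3.2 + 4.9 + 1.9 + 16.4 − 6) / 8 = 43.50 / 8 = 5.4375%
Population std dev = √[489.7388 / 8] = 7.8242%
Sharpe = (μ − rf) / σ = (5.4375 − 0.31) / 7.8242 = 5.1275 / 7.8242 = 0.6553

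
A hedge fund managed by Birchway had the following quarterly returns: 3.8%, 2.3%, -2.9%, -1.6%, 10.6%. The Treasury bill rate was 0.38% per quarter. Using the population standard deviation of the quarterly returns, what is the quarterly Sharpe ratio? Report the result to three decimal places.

0.433

μ = (3.8 + 2.3 − 2.9 − 1.6 + 10.6) / 5 = 12.20 / 5 = 2.4400%
Σ(r − μ)² = 113.2920; population σ = √(113.2920/5) = 4.7601%
Sharpe = (μ − rf) / σ = (2.4400 − 0.38) / 4.7601 = 2.0600 / 4.7601 = 0.4328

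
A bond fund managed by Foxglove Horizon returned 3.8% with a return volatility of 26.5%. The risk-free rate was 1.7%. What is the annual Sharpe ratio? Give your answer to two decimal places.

Sharpe = (Rp − Rf) / σp = (3.8% − 1.7%) / 26.5% = 2.10% / 26.5% = 0.0792

0.08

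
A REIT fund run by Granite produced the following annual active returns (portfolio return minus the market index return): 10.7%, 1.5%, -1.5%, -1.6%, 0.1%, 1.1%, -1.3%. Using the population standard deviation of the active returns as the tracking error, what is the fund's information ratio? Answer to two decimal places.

0.32

r̄ = (10.7 + 1.5 − 1.5 − 1.6 + 0.1 + 1.1 − 1.3) / 7 = 1.2857%
Σ(r − r̄)² = 112.8886; population σ = √(112.8886/7) = 4.0158%
IR = r̄ / tracking error = 1.2857 / 4.0158 = 0.3202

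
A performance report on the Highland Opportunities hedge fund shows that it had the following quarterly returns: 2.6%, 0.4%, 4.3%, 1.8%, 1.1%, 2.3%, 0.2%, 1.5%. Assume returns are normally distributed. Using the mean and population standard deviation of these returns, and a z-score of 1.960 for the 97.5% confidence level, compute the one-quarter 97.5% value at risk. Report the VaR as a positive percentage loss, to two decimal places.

Mean return r̄ = 14.20 / 8 = 1.7750%
Σ(r − r̄)² = (2.6 − 1.7750)² + (0.4 − 1.7750)² + (4.3 − 1.7750)² + … = 12.2350
population σ = √(12.2350 / 8) = √1.5294 = 1.2367%
VaR = −(r̄ − z·σ) = −(1.7750 − 1.960 × 1.2367) = −(-0.6489) = 0.6489%

0.65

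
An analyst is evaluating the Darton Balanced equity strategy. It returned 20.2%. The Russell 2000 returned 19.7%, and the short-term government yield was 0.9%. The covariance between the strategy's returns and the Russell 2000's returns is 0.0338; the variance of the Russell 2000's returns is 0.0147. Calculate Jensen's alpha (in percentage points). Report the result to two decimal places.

β = Cov / Var = 0.0338 / 0.0147 = 2.2993
E[R] = Rf + β(Rm − Rf) = 0.9% + 2.2993 × (19.7% − 0.9%) = 44.1268%
α = Rp − E[R] = 20.2% − 44.1268% = -23.9268

-23.93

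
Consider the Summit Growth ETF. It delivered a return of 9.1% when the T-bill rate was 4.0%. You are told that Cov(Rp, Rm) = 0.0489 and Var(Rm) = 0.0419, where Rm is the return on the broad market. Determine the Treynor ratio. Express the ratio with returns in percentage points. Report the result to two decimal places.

β = Cov / Var = 0.0489 / 0.0419 = 1.1671
Treynor = (Rp − Rf) / β = (9.1% − 4.0%) / 1.1671 = 5.10 / 1.1671 = 4.3698

4.37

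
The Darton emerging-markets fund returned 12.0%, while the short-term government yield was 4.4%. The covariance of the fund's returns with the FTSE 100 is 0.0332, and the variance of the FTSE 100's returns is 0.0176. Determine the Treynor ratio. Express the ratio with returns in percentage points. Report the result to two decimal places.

β = Cov / Var = 0.0332 / 0.0176 = 1.8864
Treynor = (Rp − Rf) / β = (12.0% − 4.4%) / 1.8864 = 7.60 / 1.8864 = 4.0288

4.03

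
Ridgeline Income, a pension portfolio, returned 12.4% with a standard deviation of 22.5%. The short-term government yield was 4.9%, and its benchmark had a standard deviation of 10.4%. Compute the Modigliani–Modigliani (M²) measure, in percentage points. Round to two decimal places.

8.37

Sharpe = (Rp − Rf) / σp = (12.4% − 4.9%) / 22.5% = 0.3333
M² = Rf + Sharpe × σm = 4.9% + 0.3333 × 10.4% = 8.3663%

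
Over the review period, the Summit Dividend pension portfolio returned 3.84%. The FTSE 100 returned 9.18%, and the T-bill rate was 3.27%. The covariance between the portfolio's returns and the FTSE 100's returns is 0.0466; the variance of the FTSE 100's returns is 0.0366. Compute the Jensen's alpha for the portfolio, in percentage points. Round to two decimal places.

β = Cov / Var = 0.0466 / 0.0366 = 1.2732
E[R] = Rf + β(Rm − Rf) = 3.27% + 1.2732 × (9.18% − 3.27%) = 10.7946%
α = Rp − E[R] = 3.84% − 10.7946% = -6.9546

-6.95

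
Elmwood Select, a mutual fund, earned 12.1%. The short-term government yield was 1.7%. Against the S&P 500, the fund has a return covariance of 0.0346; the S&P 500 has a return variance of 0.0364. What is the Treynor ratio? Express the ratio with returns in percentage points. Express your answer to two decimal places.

10.94

β = Cov / Var = 0.0346 / 0.0364 = 0.9505
Treynor = (Rp − Rf) / β = (12.1% − 1.7%) / 0.9505 = 10.40 / 0.9505 = 10.9416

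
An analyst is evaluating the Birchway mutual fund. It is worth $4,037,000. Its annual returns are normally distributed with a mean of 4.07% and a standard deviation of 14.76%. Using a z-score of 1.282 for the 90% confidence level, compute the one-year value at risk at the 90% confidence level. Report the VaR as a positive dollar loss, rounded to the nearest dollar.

$599,588

Return at the 90% tail: μ − z·σ = 4.07% − 1.282 × 14.76% = 4.07 − 18.92232 = -14.85232%
VaR = −(-14.85232%) × $4,037,000 = 14.85232% × $4,037,000 = $599,588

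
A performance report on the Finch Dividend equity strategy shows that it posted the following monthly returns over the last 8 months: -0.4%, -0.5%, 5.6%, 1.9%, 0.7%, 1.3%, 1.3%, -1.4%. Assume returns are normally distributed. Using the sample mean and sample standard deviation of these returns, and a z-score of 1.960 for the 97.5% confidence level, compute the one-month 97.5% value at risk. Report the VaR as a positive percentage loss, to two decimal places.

3.14

Mean return r̄ = 8.50 / 8 = 1.0625%
Sample std dev = √[32.1788 / 7] = 2.1441%
VaR = −(r̄ − z·σ) = −(1.0625 − 1.960 × 2.1441) = −(-3.1399) = 3.1399%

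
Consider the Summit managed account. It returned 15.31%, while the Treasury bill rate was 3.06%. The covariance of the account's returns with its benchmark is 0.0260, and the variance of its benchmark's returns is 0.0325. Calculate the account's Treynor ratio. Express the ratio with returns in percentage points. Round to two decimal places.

15.31

β = Cov / Var = 0.0260 / 0.0325 = 0.8000
Treynor = (Rp − Rf) / β = (15.31% − 3.06%) / 0.8000 = 12.25 / 0.8000 = 15.3125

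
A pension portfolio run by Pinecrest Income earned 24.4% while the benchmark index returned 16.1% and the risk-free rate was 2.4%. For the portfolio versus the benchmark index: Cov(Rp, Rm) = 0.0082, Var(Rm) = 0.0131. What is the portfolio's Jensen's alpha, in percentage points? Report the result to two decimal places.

13.42

β = Cov / Var = 0.0082 / 0.0131 = 0.6260
E[R] = Rf + β(Rm − Rf) = 2.4% + 0.6260 × (16.1% − 2.4%) = 10.9762%
α = Rp − E[R] = 24.4% − 10.9762% = 13.4238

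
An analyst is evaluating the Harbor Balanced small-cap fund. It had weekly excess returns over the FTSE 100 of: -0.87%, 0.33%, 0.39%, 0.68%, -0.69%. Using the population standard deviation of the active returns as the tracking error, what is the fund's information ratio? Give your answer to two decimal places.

r̄ = (-0.87 + 0.33 + 0.39 + 0.68 − 0.69) / 5 = -0.0320%
Population σ = √[Σ(r − r̄)² / 5] = √[1.9513 / 5] = √0.3903 = 0.6247%
IR = r̄ / tracking error = -0.0320 / 0.6247 = -0.0512

-0.05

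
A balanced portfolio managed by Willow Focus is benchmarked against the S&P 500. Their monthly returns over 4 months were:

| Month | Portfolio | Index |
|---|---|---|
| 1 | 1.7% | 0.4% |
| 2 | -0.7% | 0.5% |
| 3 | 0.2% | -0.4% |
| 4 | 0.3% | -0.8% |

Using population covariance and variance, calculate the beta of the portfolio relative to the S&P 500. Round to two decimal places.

r̄p = 0.3750%,  r̄m = -0.0750%
Cov = Σ(rp − r̄p)(rm − r̄m) / 4 = 0.0306
Var(rm) = Σ(rm − r̄m)² / 4 = 0.2969
β = Cov / Var = 0.0306 / 0.2969 = 0.1031

0.10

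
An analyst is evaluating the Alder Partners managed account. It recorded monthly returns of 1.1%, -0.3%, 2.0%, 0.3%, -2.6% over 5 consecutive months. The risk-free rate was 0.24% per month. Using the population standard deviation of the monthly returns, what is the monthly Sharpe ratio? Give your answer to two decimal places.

r̄ = (1.1 − 0.3 + 2 + 0.3 − 2.6) / 5 = 0.50 / 5 = 0.1000%
Population std dev = √[12.1000 / 5] = 1.5556%
Sharpe = (r̄ − rf) / σ = (0.1000 − 0.24) / 1.5556 = -0.1400 / 1.5556 = -0.0900

-0.09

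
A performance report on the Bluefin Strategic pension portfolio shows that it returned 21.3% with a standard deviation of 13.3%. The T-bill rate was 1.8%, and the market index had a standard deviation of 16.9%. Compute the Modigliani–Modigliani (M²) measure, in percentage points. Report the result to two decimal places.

26.58

Sharpe = (Rp − Rf) / σp = (21.3% − 1.8%) / 13.3% = 1.4662
M² = Rf + Sharpe × σm = 1.8% + 1.4662 × 16.9% = 26.5788%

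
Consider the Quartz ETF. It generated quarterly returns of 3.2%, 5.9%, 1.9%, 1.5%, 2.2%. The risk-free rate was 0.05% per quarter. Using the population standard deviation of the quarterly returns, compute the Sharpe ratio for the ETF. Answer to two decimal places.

1.83

r̄ = (3.2 + 5.9 + 1.9 + 1.5 + 2.2) / 5 = 14.70 / 5 = 2.9400%
Population std dev = √[12.5320 / 5] = 1.5832%
Sharpe = (r̄ − rf) / σ = (2.9400 − 0.05) / 1.5832 = 2.8900 / 1.5832 = 1.8254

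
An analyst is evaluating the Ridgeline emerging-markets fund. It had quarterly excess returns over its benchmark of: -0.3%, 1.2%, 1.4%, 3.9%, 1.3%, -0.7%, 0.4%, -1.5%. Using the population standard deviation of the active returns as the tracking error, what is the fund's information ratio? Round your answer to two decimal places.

Mean return r̄ = 5.70 / 8 = 0.7125%
Population std dev = √[19.2288 / 8] = 1.5504%
IR = r̄ / tracking error = 0.7125 / 1.5504 = 0.4596

0.46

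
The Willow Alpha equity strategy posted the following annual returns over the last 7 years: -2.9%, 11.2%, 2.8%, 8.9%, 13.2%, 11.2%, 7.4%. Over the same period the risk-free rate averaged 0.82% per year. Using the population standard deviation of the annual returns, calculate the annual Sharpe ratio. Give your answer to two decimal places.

r̄ = (-2.9 + 11.2 + 2.8 + 8.9 + 13.2 + 11.2 + 7.4) / 7 = 51.80 / 7 = 7.4000%
Σ(r − r̄)² = (-2.9 − 7.4000)² + (11.2 − 7.4000)² + (2.8 − 7.4000)² + … = 192.0200
σ = √[192.0200 / 7] = 5.2375%
Sharpe = (r̄ − rf) / σ = (7.4000 − 0.82) / 5.2375 = 6.5800 / 5.2375 = 1.2563

1.26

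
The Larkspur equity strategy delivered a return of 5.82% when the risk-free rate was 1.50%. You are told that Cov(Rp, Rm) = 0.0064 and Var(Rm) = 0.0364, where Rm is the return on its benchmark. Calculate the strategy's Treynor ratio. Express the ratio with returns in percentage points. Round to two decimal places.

β = Cov / Var = 0.0064 / 0.0364 = 0.1758
Treynor = (Rp − Rf) / β = (5.82% − 1.50%) / 0.1758 = 4.32 / 0.1758 = 24.5734

24.57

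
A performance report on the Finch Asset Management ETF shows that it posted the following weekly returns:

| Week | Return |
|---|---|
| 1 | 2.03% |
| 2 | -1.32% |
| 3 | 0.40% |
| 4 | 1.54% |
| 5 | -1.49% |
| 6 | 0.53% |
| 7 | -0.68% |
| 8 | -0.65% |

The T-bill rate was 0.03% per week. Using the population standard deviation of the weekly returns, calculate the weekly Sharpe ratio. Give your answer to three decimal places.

0.012

r̄ = (2.03 − 1.32 + 0.4 + 1.54 − 1.49 + 0.53 − 0.68 − 0.65) / 8 = 0.360 / 8 = 0.0450%
Population std dev = √[11.7646 / 8] = 1.2127%
Sharpe = (r̄ − rf) / σ = (0.0450 − 0.03) / 1.2127 = 0.0150 / 1.2127 = 0.0124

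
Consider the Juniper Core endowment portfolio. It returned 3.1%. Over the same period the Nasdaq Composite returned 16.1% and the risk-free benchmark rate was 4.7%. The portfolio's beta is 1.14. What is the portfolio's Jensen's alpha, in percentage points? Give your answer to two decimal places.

-14.60

CAPM expected return = Rf + β(Rm − Rf) = 4.7% + 1.14 × (16.1% − 4.7%) = 4.7 + 1.14 × 11.40 = 17.6960%
Jensen's α = Rp − E[R] = 3.1% − 17.6960% = -14.5960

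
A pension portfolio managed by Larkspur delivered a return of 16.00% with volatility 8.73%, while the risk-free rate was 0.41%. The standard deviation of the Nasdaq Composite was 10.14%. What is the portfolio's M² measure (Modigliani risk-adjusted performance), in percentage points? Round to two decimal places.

18.52

Sharpe = (Rp − Rf) / σp = (16.00% − 0.41%) / 8.73% = 1.7858
M² = Rf + Sharpe × σm = 0.41% + 1.7858 × 10.14% = 18.5180%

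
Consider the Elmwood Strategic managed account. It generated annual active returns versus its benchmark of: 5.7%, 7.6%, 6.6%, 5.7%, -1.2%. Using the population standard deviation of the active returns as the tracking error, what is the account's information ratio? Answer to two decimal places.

r̄ = (5.7 + 7.6 + 6.6 + 5.7 − 1.2) / 5 = 24.40 / 5 = 4.8800%
Σ(r − r̄)² = 48.6680; population σ = √(48.6680/5) = 3.1199%
IR = r̄ / tracking error = 4.8800 / 3.1199 = 1.5642

1.56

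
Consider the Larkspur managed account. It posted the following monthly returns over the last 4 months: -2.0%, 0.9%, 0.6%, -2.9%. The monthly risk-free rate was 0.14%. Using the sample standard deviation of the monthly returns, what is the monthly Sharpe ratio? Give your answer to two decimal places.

r̄ = (-2 + 0.9 + 0.6 − 2.9) / 4 = -3.40 / 4 = -0.8500%
Σ(r − r̄)² = (-2 − (-0.8500))² + (0.9 − (-0.8500))² + … = 10.6900
σ = √[10.6900 / 3] = 1.8877%
Sharpe = (r̄ − rf) / σ = (-0.8500 − 0.14) / 1.8877 = -0.9900 / 1.8877 = -0.5244

-0.52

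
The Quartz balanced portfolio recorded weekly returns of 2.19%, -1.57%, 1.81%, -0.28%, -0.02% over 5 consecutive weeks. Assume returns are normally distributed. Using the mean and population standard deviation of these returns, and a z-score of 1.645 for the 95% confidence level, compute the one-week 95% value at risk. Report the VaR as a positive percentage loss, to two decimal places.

1.87

Mean return μ = 2.130 / 5 = 0.4260%
Σ(r − μ)² = (2.19 − 0.4260)² + (-1.57 − 0.4260)² + … = 9.7085
population σ = √(9.7085 / 5) = √1.9417 = 1.3934%
VaR = −(μ − z·σ) = −(0.4260 − 1.645 × 1.3934) = −(-1.8661) = 1.8661%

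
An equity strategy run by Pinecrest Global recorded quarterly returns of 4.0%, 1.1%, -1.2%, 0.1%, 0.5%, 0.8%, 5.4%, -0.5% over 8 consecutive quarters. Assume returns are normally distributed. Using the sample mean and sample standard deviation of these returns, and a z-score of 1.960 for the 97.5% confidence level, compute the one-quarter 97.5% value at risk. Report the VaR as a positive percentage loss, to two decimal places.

3.17

r̄ = (4 + 1.1 − 1.2 + 0.1 + 0.5 + 0.8 + 5.4 − 0.5) / 8 = 1.2750%
Σ(r − r̄)² = 35.9550; sample σ = √(35.9550/7) = 2.2664%
VaR = −(r̄ − z·σ) = −(1.2750 − 1.960 × 2.2664) = −(-3.1671) = 3.1671%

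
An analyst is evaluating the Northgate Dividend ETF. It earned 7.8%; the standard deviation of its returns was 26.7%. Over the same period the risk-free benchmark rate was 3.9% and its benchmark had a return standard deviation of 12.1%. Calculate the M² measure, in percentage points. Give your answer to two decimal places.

Sharpe = (Rp − Rf) / σp = (7.8% − 3.9%) / 26.7% = 0.1461
M² = Rf + Sharpe × σm = 3.9% + 0.1461 × 12.1% = 5.6678%

5.67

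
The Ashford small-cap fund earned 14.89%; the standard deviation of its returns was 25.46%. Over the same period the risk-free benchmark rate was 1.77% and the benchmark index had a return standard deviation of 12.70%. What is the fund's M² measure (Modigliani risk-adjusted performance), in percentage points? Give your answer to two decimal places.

8.31

Sharpe = (Rp − Rf) / σp = (14.89% − 1.77%) / 25.46% = 0.5153
M² = Rf + Sharpe × σm = 1.77% + 0.5153 × 12.70% = 8.3143%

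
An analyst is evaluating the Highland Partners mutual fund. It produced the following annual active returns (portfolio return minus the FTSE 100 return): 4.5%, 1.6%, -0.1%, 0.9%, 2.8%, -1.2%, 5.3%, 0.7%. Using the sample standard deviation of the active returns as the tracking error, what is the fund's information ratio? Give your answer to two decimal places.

0.81

μ = (4.5 + 1.6 − 0.1 + 0.9 + 2.8 − 1.2 + 5.3 + 0.7) / 8 = 14.50 / 8 = 1.8125%
Sample σ = √[Σ(r − μ)² / 7] = √[35.2088 / 7] = √5.0298 = 2.2427%
IR = μ / tracking error = 1.8125 / 2.2427 = 0.8082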